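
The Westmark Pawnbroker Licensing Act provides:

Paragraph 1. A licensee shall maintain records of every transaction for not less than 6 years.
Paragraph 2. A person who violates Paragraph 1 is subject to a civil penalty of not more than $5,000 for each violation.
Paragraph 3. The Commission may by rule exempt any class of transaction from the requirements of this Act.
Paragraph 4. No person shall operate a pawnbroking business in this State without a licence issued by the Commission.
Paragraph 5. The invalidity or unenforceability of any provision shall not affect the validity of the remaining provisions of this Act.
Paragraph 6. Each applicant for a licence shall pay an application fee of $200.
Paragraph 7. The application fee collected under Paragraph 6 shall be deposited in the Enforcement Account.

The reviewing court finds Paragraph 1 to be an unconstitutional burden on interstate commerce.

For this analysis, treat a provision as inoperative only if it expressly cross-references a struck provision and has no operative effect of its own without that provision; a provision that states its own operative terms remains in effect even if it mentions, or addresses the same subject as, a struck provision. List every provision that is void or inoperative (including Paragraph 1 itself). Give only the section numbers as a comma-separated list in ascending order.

Paragraph 1 is struck. Paragraph 2 merely fixes the civil penalty for violating Paragraph 1; with Paragraph 1 gone it has nothing to operate on and falls away. Paragraph 5 is a severability clause and preserves every provision that can still be given independent effect. Paragraph 3, Paragraph 4, Paragraph 5, Paragraph 6, and Paragraph 7 remain in effect.

1, 2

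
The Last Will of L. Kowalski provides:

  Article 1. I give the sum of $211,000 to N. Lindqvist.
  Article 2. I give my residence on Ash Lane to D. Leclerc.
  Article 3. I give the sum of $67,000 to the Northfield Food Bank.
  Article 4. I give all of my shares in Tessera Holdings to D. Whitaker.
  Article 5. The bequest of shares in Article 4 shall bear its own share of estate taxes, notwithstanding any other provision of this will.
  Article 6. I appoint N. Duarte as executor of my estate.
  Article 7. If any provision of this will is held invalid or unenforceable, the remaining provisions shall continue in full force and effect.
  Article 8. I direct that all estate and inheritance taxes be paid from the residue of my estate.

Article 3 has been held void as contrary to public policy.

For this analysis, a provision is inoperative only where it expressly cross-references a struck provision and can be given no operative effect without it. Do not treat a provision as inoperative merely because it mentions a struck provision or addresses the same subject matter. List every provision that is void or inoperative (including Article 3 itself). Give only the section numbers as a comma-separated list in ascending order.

3

Article 3 is struck. Nothing else in the will is defined by reference to Article 3. Under the severability clause in Article 7, the remaining provisions continue in force. Article 1, Article 2, Article 4, Article 5, Article 6, Article 7, and Article 8 remain in effect.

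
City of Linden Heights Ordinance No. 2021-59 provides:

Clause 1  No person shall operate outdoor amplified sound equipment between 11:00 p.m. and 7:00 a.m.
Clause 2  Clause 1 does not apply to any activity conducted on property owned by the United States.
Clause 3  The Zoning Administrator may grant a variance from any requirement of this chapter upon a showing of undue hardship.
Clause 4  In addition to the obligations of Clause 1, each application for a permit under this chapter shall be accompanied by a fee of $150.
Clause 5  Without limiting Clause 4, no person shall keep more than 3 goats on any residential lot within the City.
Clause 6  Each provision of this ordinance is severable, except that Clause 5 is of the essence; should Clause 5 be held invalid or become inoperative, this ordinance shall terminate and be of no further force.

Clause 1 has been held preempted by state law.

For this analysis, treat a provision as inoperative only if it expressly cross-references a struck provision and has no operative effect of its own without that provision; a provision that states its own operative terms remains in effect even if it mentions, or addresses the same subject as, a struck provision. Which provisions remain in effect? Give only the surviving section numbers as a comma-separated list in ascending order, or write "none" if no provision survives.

Clause 1 is struck. Clause 2 merely fixes the public-property exemption from Clause 1; with Clause 1 gone it has nothing to operate on and falls away. Clause 4 mentions Clause 1 but its own obligation stands independently of Clause 1, so Clause 4 is not affected. Clause 6 makes Clause 5 an essential term, but Clause 5 is unaffected, so the severability proviso in Clause 6 preserves the remaining provisions. That leaves Clause 3, Clause 4, Clause 5, and Clause 6 in effect.

3, 4, 5, 6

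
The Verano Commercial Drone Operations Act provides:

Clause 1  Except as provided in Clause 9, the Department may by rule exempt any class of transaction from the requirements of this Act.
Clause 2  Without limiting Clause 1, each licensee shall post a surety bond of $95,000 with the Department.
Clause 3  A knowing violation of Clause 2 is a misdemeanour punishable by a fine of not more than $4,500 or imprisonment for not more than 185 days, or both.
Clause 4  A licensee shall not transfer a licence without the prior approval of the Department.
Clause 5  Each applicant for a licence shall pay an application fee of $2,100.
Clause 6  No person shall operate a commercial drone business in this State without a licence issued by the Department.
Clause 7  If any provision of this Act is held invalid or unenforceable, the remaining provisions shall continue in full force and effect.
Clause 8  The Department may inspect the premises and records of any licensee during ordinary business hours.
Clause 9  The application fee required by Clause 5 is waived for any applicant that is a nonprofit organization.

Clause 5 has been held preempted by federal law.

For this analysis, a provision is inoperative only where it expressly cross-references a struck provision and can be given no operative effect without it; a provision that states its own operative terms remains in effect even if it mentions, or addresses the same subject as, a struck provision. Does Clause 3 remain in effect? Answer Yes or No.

Yes

Clause 5 is struck. Clause 9 operates only by reference to Clause 5, so it falls with Clause 5. Although Clause 1 refers to Clause 9, its operative terms do not depend on Clause 9, so it remains in effect. Under the severability clause in Clause 7, the remaining provisions continue in force. That leaves Clause 1, Clause 2, Clause 3, Clause 4, Clause 6, Clause 7, and Clause 8 in effect. Clause 3 is among the surviving provisions, so the answer is yes.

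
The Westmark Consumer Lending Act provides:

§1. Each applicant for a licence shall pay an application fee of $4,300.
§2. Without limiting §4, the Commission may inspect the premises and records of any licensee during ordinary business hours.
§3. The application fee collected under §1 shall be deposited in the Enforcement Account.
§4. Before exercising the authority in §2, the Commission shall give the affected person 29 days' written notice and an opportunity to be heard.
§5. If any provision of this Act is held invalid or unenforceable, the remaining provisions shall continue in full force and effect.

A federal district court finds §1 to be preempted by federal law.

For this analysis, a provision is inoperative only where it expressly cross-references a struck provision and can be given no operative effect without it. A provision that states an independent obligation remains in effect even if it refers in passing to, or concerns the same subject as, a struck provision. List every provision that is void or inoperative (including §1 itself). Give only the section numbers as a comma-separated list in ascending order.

§1 is struck. §3 has no operative effect of its own apart from §1 and is therefore inoperative. §5 is a severability clause and preserves every provision that can still be given independent effect. That leaves §2, §4, and §5 in effect.

1, 3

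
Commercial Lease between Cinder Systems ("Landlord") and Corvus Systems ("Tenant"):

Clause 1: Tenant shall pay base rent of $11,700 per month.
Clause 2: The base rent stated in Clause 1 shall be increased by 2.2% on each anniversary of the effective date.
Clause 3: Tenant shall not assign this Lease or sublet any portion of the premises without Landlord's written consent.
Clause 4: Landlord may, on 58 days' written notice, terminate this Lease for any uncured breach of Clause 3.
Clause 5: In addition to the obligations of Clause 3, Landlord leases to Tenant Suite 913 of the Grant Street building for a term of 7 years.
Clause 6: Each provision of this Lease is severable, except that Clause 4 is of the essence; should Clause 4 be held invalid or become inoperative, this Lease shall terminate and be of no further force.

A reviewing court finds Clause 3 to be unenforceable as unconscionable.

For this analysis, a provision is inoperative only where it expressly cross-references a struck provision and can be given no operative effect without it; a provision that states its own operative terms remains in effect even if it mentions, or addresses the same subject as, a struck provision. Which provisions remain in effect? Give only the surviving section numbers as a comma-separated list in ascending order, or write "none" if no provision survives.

none

Clause 3 is struck. Clause 4 merely fixes the termination right for breach of Clause 3; with Clause 3 gone it has nothing to operate on and falls away. Clause 6 makes Clause 4 an essential term, and Clause 4 has been rendered inoperative by the cascade; under Clause 6, the entire Lease is therefore void. No provision of the Lease survives.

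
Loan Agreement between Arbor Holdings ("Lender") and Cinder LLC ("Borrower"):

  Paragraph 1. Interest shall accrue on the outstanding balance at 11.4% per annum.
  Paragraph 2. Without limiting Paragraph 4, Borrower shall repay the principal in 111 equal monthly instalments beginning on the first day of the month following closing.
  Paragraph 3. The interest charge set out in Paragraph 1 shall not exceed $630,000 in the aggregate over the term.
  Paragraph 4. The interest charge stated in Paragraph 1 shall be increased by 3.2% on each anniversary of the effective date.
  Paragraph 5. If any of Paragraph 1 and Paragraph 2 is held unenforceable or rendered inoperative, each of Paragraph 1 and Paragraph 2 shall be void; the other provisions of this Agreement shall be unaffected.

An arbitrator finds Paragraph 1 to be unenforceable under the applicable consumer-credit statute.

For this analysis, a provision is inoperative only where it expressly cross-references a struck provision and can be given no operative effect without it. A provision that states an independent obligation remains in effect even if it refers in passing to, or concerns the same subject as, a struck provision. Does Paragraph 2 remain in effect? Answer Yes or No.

No

Paragraph 1 is struck. Paragraph 3 has no operative effect of its own apart from Paragraph 1 and is therefore inoperative. Paragraph 4 does nothing except set the escalation of the interest charge by reference to Paragraph 1; with Paragraph 1 gone it has no independent effect and is inoperative. Paragraph 5 declares Paragraph 1 and Paragraph 2 mutually dependent; since one of them has fallen, all of them are of no effect. That brings down Paragraph 2 as well. The remainder continues in force under Paragraph 5. Only Paragraph 5 remains in effect. Paragraph 2 is among the inoperative provisions, so the answer is no.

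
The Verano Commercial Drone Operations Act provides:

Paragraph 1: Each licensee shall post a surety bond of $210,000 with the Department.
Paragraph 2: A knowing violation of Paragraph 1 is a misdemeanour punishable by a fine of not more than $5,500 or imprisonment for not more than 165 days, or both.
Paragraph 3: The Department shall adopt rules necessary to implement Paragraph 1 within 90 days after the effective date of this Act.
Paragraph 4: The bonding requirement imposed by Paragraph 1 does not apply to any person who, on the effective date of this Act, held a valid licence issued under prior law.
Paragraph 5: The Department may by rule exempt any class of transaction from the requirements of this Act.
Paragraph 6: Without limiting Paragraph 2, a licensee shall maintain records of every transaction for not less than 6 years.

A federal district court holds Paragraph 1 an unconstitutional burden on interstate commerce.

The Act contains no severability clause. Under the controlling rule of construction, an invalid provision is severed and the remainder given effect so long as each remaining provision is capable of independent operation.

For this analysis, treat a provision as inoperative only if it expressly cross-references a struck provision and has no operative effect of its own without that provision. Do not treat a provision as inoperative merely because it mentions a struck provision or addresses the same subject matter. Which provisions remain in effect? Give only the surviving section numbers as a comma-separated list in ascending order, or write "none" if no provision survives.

Paragraph 1 is struck. Paragraph 2 merely fixes the criminal penalty for violating Paragraph 1; with Paragraph 1 gone it has nothing to operate on and falls away. Paragraph 3 has no operative effect of its own apart from Paragraph 1 and is therefore inoperative. Paragraph 4 has no operative effect of its own apart from Paragraph 1 and is therefore inoperative. Paragraph 6 mentions Paragraph 2 but its own obligation stands independently of Paragraph 2, so Paragraph 6 is not affected. Under the stated default rule, only provisions that cannot operate independently fall away; the rest are enforced. Paragraph 5 and Paragraph 6 remain in effect.

5, 6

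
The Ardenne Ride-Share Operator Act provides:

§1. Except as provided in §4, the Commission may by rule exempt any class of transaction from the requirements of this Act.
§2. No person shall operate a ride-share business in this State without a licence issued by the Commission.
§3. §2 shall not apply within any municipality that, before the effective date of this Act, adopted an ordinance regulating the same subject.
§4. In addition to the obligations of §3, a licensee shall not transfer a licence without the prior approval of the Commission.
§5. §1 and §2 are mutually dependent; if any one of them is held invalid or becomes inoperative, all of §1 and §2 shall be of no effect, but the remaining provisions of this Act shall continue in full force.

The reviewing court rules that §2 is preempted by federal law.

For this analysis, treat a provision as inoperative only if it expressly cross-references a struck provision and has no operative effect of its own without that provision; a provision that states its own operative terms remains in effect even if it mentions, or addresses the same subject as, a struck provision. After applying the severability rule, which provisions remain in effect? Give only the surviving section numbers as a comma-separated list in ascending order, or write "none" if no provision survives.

4, 5

§2 is struck. §3 operates only by reference to §2, so it falls with §2. §4 mentions §3 but its own obligation stands independently of §3, so §4 is not affected. §5 declares §1 and §2 mutually dependent; since one of them has fallen, all of them are of no effect. That brings down §1 as well. The remainder continues in force under §5. That leaves §4 and §5 in effect.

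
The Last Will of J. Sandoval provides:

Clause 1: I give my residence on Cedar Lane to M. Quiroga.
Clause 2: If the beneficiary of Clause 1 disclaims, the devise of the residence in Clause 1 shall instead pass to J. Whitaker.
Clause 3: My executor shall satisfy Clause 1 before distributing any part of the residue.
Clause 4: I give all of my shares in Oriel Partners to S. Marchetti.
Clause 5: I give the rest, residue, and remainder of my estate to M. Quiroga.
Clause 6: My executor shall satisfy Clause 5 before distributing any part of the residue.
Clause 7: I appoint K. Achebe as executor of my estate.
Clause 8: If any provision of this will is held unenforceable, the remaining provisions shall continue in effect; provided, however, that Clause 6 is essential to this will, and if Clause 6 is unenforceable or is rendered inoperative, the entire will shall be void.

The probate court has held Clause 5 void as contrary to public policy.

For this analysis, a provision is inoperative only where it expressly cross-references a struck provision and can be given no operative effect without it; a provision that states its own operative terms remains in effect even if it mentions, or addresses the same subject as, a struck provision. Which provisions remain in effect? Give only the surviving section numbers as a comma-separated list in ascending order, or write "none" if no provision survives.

none

Clause 5 is struck. Clause 6 has no operative effect of its own apart from Clause 5 and is therefore inoperative. Clause 8 makes Clause 6 an essential term, and Clause 6 has been rendered inoperative by the cascade; under Clause 8, the entire will is therefore void. No provision of the will survives.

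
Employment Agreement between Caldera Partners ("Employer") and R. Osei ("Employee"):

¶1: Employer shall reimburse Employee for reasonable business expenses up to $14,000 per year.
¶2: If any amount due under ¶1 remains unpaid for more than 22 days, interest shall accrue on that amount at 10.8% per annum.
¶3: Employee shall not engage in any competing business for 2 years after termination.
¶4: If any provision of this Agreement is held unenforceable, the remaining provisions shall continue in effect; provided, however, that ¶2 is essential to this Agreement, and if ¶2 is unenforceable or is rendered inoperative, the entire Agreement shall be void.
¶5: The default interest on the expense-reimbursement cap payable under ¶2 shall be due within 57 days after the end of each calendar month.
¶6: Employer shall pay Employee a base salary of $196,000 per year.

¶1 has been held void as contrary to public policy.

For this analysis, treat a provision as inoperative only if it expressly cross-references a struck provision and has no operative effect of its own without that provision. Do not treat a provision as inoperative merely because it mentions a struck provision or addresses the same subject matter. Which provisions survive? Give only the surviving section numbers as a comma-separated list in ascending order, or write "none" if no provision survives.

none

¶1 is struck. The whole of ¶2 is the default interest on the expense-reimbursement cap, defined by reference to ¶1, so ¶2 cannot stand once ¶1 is removed. The whole of ¶5 is the payment deadline for the default interest on the expense-reimbursement cap, defined by reference to ¶2, so ¶5 cannot stand once ¶2 is removed. ¶4 makes ¶2 an essential term, and ¶2 has been rendered inoperative by the cascade; under ¶4, the entire Agreement is therefore void. No provision of the Agreement survives.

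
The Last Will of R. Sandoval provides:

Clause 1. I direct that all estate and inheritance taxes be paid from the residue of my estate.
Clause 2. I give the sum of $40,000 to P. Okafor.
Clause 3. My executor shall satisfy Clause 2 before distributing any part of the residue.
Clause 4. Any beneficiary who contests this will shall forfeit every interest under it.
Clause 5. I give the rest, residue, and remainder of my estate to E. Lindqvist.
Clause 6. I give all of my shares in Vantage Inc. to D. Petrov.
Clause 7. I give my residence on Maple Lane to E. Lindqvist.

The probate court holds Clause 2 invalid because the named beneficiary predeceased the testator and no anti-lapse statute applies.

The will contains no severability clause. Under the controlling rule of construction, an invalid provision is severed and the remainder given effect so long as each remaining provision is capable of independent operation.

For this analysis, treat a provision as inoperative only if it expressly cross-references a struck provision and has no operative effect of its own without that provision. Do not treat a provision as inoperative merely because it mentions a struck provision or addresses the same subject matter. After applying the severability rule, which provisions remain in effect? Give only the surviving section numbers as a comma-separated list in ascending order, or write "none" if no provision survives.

Clause 2 is struck. Clause 3 merely fixes the priority direction for Clause 2; with Clause 2 gone it has nothing to operate on and falls away. Under the stated default rule, only provisions that cannot operate independently fall away; the rest are enforced. Clause 1, Clause 4, Clause 5, Clause 6, and Clause 7 remain in effect.

1, 4, 5, 6, 7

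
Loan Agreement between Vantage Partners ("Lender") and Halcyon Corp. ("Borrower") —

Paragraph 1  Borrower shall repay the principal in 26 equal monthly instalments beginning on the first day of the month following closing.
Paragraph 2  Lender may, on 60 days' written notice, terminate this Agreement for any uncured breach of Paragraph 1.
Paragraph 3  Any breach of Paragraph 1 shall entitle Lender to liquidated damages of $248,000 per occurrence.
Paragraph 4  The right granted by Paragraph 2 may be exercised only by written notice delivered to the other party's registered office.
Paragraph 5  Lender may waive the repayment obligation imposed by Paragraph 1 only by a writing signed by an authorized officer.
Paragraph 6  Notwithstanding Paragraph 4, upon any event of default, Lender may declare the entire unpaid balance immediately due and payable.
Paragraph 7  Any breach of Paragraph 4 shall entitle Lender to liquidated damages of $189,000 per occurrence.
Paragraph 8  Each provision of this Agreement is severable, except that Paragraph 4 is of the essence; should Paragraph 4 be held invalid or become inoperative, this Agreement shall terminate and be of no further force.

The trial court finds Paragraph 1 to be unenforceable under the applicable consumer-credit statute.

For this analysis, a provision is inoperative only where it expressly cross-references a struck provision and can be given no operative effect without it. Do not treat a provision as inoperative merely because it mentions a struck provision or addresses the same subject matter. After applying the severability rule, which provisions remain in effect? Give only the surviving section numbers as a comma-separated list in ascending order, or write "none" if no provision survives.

Paragraph 1 is struck. Paragraph 2 operates only by reference to Paragraph 1, so it falls with Paragraph 1. Paragraph 3 operates only by reference to Paragraph 1, so it falls with Paragraph 1. Paragraph 5 has no operative effect of its own apart from Paragraph 1 and is therefore inoperative. Paragraph 4 has no operative effect of its own apart from Paragraph 2 and is therefore inoperative. Paragraph 7 does nothing except set the liquidated-damages amount by reference to Paragraph 4; with Paragraph 4 gone it has no independent effect and is inoperative. Paragraph 8 makes Paragraph 4 an essential term, and Paragraph 4 has been rendered inoperative by the cascade; under Paragraph 8, the entire Agreement is therefore void. No provision of the Agreement survives.

none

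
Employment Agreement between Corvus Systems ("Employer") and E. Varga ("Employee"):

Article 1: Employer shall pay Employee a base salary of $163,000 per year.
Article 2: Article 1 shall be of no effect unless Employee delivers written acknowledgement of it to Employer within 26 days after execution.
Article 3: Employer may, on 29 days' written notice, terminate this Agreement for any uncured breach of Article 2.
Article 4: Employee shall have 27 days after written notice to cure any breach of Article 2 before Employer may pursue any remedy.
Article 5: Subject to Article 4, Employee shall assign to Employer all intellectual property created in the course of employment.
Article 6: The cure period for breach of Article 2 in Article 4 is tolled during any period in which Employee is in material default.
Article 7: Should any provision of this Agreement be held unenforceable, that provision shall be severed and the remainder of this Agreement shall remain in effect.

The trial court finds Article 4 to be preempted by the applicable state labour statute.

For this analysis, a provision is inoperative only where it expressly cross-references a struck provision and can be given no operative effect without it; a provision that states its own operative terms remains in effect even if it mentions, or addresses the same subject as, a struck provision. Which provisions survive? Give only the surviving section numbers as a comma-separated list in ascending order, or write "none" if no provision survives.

Article 4 is struck. Article 6 operates only by reference to Article 4, so it falls with Article 4. Although Article 5 refers to Article 4, its operative terms do not depend on Article 4, so it remains in effect. Article 7 is a severability clause and preserves every provision that can still be given independent effect. That leaves Article 1, Article 2, Article 3, Article 5, and Article 7 in effect.

1, 2, 3, 5, 7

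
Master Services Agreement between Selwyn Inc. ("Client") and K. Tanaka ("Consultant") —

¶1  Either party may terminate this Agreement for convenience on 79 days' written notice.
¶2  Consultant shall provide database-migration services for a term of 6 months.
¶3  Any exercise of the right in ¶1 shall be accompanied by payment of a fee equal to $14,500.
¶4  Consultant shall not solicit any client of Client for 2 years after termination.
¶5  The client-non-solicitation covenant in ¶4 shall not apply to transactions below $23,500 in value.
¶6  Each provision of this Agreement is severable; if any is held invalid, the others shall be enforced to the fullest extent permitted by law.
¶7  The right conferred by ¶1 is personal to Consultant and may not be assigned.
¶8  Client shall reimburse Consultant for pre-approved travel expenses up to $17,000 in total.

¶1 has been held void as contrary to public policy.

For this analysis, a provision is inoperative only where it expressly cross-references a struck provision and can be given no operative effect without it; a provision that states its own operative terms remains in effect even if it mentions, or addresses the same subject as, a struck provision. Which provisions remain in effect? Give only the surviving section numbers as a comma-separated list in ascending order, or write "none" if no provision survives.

¶1 is struck. ¶3 merely fixes the exercise fee for ¶1; with ¶1 gone it has nothing to operate on and falls away. ¶7 has no operative effect of its own apart from ¶1 and is therefore inoperative. ¶6 is a severability clause and preserves every provision that can still be given independent effect. The provisions still in force are ¶2, ¶4, ¶5, ¶6, and ¶8.

2, 4, 5, 6, 8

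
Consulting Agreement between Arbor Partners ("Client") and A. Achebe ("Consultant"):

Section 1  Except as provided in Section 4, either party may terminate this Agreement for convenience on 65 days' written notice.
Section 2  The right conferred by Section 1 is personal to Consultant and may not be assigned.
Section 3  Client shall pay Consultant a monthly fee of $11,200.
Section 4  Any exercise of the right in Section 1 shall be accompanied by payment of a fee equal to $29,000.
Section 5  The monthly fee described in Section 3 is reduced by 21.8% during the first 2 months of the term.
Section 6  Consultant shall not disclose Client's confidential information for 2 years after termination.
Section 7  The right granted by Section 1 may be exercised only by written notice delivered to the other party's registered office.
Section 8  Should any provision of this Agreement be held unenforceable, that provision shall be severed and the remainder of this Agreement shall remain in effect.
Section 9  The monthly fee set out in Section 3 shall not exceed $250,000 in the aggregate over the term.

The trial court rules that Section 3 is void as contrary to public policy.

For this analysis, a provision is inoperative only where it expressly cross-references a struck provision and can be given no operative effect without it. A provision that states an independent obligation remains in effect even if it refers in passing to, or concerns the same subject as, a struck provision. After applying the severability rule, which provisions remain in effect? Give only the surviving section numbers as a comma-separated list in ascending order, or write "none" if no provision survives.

1, 2, 4, 6, 7, 8

Section 3 is struck. Section 5 has no operative effect of its own apart from Section 3 and is therefore inoperative. Section 9 has no operative effect of its own apart from Section 3 and is therefore inoperative. Under the severability clause in Section 8, the remaining provisions continue in force. Section 1, Section 2, Section 4, Section 6, Section 7, and Section 8 remain in effect.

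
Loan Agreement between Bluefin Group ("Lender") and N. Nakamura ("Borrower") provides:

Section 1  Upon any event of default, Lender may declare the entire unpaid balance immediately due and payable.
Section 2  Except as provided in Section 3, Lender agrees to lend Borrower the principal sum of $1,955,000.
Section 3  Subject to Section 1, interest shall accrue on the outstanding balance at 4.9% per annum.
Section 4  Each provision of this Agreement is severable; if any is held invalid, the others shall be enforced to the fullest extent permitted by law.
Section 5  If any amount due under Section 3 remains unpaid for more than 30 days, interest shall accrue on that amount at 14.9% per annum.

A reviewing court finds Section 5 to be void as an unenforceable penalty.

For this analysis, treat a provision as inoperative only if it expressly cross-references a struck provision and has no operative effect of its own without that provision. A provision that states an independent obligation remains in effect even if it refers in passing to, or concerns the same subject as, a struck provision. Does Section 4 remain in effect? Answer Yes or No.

Section 5 is struck. Nothing else in the Agreement is defined by reference to Section 5. Section 4 is a severability clause and preserves every provision that can still be given independent effect. The provisions still in force are Section 1, Section 2, Section 3, and Section 4. Section 4 is among the surviving provisions, so the answer is yes.

Yes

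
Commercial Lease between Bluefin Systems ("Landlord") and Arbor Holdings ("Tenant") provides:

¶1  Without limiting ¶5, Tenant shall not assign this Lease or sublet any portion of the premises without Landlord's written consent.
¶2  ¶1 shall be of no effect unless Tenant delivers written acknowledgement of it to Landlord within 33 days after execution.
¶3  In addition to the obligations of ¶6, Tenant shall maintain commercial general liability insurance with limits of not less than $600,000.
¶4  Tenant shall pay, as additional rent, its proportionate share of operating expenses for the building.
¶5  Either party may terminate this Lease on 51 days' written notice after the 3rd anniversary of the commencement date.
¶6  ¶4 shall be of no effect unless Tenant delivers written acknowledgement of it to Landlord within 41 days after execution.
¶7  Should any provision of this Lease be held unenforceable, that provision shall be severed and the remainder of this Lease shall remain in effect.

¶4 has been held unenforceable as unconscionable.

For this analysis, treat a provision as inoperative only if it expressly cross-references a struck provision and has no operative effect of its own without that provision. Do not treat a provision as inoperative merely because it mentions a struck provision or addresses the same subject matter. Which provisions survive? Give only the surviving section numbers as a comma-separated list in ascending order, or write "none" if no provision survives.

¶4 is struck. ¶6 operates only by reference to ¶4, so it falls with ¶4. Although ¶3 refers to ¶6, its operative terms do not depend on ¶6, so it remains in effect. ¶7 is a severability clause and preserves every provision that can still be given independent effect. ¶1, ¶2, ¶3, ¶5, and ¶7 remain in effect.

1, 2, 3, 5, 7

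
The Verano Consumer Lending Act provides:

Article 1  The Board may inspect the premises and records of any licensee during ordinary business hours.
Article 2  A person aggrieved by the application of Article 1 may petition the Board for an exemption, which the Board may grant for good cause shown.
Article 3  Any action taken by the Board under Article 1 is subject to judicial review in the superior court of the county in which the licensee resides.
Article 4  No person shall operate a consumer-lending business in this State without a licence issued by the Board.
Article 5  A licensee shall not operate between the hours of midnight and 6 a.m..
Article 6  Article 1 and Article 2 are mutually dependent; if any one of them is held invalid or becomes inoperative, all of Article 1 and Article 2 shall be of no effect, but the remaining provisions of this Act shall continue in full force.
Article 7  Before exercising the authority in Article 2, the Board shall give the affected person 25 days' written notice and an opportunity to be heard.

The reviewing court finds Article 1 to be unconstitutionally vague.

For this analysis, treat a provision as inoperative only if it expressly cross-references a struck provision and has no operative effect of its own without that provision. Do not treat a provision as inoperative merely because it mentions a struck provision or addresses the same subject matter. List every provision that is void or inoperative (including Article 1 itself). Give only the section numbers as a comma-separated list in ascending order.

Article 1 is struck. Article 2 has no operative effect of its own apart from Article 1 and is therefore inoperative. Article 3 has no operative effect of its own apart from Article 1 and is therefore inoperative. The only function of Article 7 is the notice-and-hearing requirement for Article 2, so it cannot stand once Article 2 is removed. Article 6 declares Article 1 and Article 2 mutually dependent; since one of them has fallen, all of them are of no effect. The remainder continues in force under Article 6. That leaves Article 4, Article 5, and Article 6 in effect.

1, 2, 3, 7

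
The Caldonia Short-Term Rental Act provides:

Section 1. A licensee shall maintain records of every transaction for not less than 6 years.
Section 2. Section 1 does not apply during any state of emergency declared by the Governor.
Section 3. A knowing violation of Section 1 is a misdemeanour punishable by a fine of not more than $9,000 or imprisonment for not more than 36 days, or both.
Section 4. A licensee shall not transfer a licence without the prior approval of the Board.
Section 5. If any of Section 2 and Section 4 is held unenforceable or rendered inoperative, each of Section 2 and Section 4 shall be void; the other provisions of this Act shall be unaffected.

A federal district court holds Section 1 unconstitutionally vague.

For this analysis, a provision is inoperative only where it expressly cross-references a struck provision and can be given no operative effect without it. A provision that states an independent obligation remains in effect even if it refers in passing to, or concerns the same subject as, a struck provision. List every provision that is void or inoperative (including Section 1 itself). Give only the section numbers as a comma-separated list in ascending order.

1, 2, 3, 4

Section 1 is struck. The only function of Section 2 is the emergency suspension of Section 1, so it cannot stand once Section 1 is removed. The only function of Section 3 is the criminal penalty for violating Section 1, so it cannot stand once Section 1 is removed. Section 5 declares Section 2 and Section 4 mutually dependent; since one of them has fallen, all of them are of no effect. That brings down Section 4 as well. The remainder continues in force under Section 5. Only Section 5 remains in effect.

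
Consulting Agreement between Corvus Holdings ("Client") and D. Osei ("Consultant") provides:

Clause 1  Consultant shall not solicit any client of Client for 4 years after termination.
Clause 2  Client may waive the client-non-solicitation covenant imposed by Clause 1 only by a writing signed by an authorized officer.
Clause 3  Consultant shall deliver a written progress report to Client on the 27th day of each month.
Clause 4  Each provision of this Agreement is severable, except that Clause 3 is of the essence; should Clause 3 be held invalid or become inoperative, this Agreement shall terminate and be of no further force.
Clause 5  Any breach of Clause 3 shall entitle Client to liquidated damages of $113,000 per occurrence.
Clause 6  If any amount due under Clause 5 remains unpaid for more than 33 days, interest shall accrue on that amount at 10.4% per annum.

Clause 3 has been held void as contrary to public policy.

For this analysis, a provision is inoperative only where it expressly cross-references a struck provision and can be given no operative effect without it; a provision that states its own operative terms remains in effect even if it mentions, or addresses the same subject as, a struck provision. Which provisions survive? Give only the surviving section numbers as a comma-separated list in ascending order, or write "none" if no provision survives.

Clause 3 is struck. Clause 5 operates only by reference to Clause 3, so it falls with Clause 3. Clause 6 does nothing except set the default interest on the liquidated-damages amount by reference to Clause 5; with Clause 5 gone it has no independent effect and is inoperative. Clause 4 makes Clause 3 an essential term, and Clause 3 is the provision held invalid; under Clause 4, the entire Agreement is therefore void. No provision of the Agreement survives.

none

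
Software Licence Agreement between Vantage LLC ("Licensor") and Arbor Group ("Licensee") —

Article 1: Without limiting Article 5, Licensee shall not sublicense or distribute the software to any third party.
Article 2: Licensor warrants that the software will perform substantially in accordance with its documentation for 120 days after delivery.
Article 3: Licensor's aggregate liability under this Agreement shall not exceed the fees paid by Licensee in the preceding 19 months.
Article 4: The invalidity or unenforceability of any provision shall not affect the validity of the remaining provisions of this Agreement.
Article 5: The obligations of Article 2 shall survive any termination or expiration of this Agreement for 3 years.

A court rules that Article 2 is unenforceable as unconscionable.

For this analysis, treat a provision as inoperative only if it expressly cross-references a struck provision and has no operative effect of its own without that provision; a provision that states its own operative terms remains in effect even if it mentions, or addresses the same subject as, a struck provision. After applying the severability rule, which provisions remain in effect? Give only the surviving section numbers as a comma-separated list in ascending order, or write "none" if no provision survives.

1, 3, 4

Article 2 is struck. Article 5 operates only by reference to Article 2, so it falls with Article 2. Although Article 1 refers to Article 5, its operative terms do not depend on Article 5, so it remains in effect. Article 4 is a severability clause and preserves every provision that can still be given independent effect. That leaves Article 1, Article 3, and Article 4 in effect.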